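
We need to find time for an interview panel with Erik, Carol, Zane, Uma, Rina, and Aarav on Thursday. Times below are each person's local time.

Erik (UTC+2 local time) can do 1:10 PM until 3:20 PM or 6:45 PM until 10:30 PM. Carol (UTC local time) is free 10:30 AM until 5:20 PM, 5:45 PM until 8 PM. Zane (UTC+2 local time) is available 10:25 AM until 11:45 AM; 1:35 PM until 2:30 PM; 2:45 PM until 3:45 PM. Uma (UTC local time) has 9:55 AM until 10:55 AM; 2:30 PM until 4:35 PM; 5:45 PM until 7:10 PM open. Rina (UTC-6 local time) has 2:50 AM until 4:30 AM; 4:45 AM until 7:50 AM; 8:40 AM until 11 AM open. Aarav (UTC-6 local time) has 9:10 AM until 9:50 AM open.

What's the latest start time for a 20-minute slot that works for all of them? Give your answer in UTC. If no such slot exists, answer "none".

Erik in UTC: 11:10-13:20, 16:45-20:30 (subtract 2h to convert from UTC+2).
Carol in UTC: 10:30-17:20, 17:45-20:00.
Zane in UTC: 08:25-09:45, 11:35-12:30, 12:45-13:45 (subtract 2h to convert from UTC+2).
Uma in UTC: 09:55-10:55, 14:30-16:35, 17:45-19:10.
Rina in UTC: 08:50-10:30, 10:45-13:50, 14:40-17:00 (add 6h to convert from UTC-6).
Aarav in UTC: 15:10-15:50 (add 6h to convert from UTC-6).
Erik ∩ Carol: 11:10-13:20, 16:45-17:20, 17:45-20:00.
Erik ∩ Carol ∩ Zane: 11:35-12:30, 12:45-13:20.
Erik ∩ Carol ∩ Zane ∩ Uma: ∅.
Erik ∩ Carol ∩ Zane ∩ Uma ∩ Rina: ∅.
Erik ∩ Carol ∩ Zane ∩ Uma ∩ Rina ∩ Aarav: ∅.
There is no time when everyone is free.
No common window is at least 20 minutes long.

none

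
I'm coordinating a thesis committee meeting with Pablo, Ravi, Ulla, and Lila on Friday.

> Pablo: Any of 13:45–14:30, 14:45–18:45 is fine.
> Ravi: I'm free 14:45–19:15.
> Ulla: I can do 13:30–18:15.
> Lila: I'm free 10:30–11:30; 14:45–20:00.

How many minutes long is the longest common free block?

210

Pablo ∩ Ravi: 14:45-18:45.
Pablo ∩ Ravi ∩ Ulla: 14:45-18:15.
Pablo ∩ Ravi ∩ Ulla ∩ Lila: 14:45-18:15.
The longest is 14:45-18:15 at 210 minutes.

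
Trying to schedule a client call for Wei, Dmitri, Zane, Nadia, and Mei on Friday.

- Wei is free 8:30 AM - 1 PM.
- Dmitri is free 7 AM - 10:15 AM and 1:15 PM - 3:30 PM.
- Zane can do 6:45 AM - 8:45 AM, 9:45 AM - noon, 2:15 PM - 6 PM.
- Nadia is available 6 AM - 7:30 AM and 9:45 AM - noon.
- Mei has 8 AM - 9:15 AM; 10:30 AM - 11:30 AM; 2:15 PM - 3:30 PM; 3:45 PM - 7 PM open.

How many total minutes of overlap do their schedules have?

Wei ∩ Dmitri: 08:30-10:15.
Wei ∩ Dmitri ∩ Zane: 08:30-08:45, 09:45-10:15.
Wei ∩ Dmitri ∩ Zane ∩ Nadia: 09:45-10:15.
Wei ∩ Dmitri ∩ Zane ∩ Nadia ∩ Mei: ∅.
There is no time when everyone is free.
There is no common window, so the total is 0 minutes.

0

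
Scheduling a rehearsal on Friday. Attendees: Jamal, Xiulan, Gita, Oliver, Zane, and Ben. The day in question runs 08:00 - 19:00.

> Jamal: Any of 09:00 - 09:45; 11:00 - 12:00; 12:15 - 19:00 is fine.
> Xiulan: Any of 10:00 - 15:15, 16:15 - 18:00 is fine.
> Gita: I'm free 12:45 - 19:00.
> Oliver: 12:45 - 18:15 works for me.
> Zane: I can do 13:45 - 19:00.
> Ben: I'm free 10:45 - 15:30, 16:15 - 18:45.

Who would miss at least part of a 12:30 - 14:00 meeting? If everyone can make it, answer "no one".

Jamal: free for 12:30-14:00. Xiulan: free for 12:30-14:00. Gita: not fully free for 12:30-14:00. Oliver: not fully free for 12:30-14:00. Zane: not fully free for 12:30-14:00. Ben: free for 12:30-14:00.

Gita, Oliver, Zane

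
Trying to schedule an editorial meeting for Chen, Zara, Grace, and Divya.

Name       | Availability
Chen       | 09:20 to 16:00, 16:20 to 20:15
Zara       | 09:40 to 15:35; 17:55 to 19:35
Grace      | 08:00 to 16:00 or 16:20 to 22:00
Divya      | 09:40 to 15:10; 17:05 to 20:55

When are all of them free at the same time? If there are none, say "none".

Chen ∩ Zara: 09:40-15:35, 17:55-19:35.
Chen ∩ Zara ∩ Grace: 09:40-15:35, 17:55-19:35.
Chen ∩ Zara ∩ Grace ∩ Divya: 09:40-15:10, 17:55-19:35.

09:40-15:10, 17:55-19:35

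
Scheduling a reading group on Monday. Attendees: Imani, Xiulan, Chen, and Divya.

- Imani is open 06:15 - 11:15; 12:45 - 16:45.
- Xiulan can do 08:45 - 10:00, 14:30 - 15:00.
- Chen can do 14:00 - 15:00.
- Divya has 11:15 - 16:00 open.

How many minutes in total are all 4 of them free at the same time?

30

Imani ∩ Xiulan: 08:45-10:00, 14:30-15:00.
Imani ∩ Xiulan ∩ Chen: 14:30-15:00.
Imani ∩ Xiulan ∩ Chen ∩ Divya: 14:30-15:00.
That's a single block of 30 minutes.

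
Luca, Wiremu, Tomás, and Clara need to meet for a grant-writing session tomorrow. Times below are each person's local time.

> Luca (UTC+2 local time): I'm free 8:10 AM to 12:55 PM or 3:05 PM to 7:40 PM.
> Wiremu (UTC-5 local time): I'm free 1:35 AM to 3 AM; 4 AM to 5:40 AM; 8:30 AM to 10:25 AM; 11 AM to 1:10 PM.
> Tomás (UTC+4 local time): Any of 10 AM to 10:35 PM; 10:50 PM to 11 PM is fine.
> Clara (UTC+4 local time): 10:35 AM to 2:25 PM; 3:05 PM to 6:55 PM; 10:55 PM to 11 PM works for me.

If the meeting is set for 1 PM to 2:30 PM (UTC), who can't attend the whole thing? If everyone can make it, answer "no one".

Luca, Wiremu

Luca in UTC: 06:10-10:55, 13:05-17:40 (subtract 2h to convert from UTC+2).
Wiremu in UTC: 06:35-08:00, 09:00-10:40, 13:30-15:25, 16:00-18:10 (add 5h to convert from UTC-5).
Tomás in UTC: 06:00-18:35, 18:50-19:00 (subtract 4h to convert from UTC+4).
Clara in UTC: 06:35-10:25, 11:05-14:55, 18:55-19:00 (subtract 4h to convert from UTC+4).
Luca: not fully free for 13:00-14:30. Wiremu: not fully free for 13:00-14:30. Tomás: free for 13:00-14:30. Clara: free for 13:00-14:30.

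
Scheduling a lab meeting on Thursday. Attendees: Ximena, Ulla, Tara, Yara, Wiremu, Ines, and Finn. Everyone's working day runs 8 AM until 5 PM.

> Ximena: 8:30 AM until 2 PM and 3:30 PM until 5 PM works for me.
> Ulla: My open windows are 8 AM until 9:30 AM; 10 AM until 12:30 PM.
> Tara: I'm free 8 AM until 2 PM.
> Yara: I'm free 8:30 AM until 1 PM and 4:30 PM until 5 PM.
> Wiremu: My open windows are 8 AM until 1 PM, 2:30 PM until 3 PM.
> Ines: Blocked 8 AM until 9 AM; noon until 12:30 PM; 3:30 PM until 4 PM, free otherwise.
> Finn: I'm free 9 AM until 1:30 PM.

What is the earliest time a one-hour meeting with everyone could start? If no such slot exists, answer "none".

10:00

Ximena free: 08:30-14:00, 15:30-17:00.
Ulla free: 08:00-09:30, 10:00-12:30.
Tara free: 08:00-14:00.
Yara free: 08:30-13:00, 16:30-17:00.
Wiremu free: 08:00-13:00, 14:30-15:00.
Ines free: 09:00-12:00, 12:30-15:30, 16:00-17:00 (invert busy blocks within the working day).
Finn free: 09:00-13:30.
Ximena ∩ Ulla: 08:30-09:30, 10:00-12:30.
Ximena ∩ Ulla ∩ Tara: 08:30-09:30, 10:00-12:30.
Ximena ∩ Ulla ∩ Tara ∩ Yara: 08:30-09:30, 10:00-12:30.
Ximena ∩ Ulla ∩ Tara ∩ Yara ∩ Wiremu: 08:30-09:30, 10:00-12:30.
Ximena ∩ Ulla ∩ Tara ∩ Yara ∩ Wiremu ∩ Ines: 09:00-09:30, 10:00-12:00.
Ximena ∩ Ulla ∩ Tara ∩ Yara ∩ Wiremu ∩ Ines ∩ Finn: 09:00-09:30, 10:00-12:00.
So the common availability across everyone is 09:00-09:30, 10:00-12:00.
The first common window of at least 60 minutes is 10:00-12:00, so the earliest start is 10:00.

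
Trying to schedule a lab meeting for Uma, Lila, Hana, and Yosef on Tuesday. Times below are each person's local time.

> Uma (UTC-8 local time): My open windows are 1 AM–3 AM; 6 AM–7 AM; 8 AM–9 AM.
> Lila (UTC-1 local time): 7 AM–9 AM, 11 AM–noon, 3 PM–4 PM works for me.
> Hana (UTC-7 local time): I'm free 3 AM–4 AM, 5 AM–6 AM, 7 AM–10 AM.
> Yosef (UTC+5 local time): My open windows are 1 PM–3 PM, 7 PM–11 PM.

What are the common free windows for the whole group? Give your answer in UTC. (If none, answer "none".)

Uma in UTC: 09:00-11:00, 14:00-15:00, 16:00-17:00 (add 8h to convert from UTC-8).
Lila in UTC: 08:00-10:00, 12:00-13:00, 16:00-17:00 (add 1h to convert from UTC-1).
Hana in UTC: 10:00-11:00, 12:00-13:00, 14:00-17:00 (add 7h to convert from UTC-7).
Yosef in UTC: 08:00-10:00, 14:00-18:00 (subtract 5h to convert from UTC+5).
Uma ∩ Lila: 09:00-10:00, 16:00-17:00.
Uma ∩ Lila ∩ Hana: 16:00-17:00.
Uma ∩ Lila ∩ Hana ∩ Yosef: 16:00-17:00.

16:00-17:00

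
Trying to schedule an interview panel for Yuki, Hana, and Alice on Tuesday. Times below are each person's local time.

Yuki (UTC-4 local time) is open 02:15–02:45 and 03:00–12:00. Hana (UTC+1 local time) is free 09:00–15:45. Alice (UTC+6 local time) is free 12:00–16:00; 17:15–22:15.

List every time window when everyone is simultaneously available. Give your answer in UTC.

Yuki in UTC: 06:15-06:45, 07:00-16:00 (add 4h to convert from UTC-4).
Hana in UTC: 08:00-14:45 (subtract 1h to convert from UTC+1).
Alice in UTC: 06:00-10:00, 11:15-16:15 (subtract 6h to convert from UTC+6).
Yuki ∩ Hana: 08:00-14:45.
Yuki ∩ Hana ∩ Alice: 08:00-10:00, 11:15-14:45.

08:00-10:00, 11:15-14:45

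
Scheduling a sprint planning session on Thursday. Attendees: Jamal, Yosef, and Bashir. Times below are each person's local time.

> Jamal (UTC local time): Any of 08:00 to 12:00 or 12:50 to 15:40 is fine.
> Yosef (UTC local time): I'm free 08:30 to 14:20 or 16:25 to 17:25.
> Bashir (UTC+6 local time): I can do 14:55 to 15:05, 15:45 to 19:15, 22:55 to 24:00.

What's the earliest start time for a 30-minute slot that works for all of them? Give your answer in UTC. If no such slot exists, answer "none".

Jamal in UTC: 08:00-12:00, 12:50-15:40.
Yosef in UTC: 08:30-14:20, 16:25-17:25.
Bashir in UTC: 08:55-09:05, 09:45-13:15, 16:55-18:00 (subtract 6h to convert from UTC+6).
Jamal ∩ Yosef: 08:30-12:00, 12:50-14:20.
Jamal ∩ Yosef ∩ Bashir: 08:55-09:05, 09:45-12:00, 12:50-13:15.
Those are the intersection windows.
The first common window of at least 30 minutes is 09:45-12:00, so the earliest start is 09:45.

09:45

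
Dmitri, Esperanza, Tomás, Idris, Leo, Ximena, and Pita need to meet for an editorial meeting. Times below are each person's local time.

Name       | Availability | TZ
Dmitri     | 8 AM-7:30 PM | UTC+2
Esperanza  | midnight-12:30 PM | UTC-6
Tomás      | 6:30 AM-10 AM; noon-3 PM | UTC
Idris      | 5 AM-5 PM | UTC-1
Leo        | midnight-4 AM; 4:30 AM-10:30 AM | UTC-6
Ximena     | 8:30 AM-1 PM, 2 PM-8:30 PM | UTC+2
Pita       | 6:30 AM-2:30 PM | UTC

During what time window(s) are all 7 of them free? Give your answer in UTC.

Dmitri in UTC: 06:00-17:30 (subtract 2h to convert from UTC+2).
Esperanza in UTC: 06:00-18:30 (add 6h to convert from UTC-6).
Tomás in UTC: 06:30-10:00, 12:00-15:00.
Idris in UTC: 06:00-18:00 (add 1h to convert from UTC-1).
Leo in UTC: 06:00-10:00, 10:30-16:30 (add 6h to convert from UTC-6).
Ximena in UTC: 06:30-11:00, 12:00-18:30 (subtract 2h to convert from UTC+2).
Pita in UTC: 06:30-14:30.
Dmitri ∩ Esperanza: 06:00-17:30.
Dmitri ∩ Esperanza ∩ Tomás: 06:30-10:00, 12:00-15:00.
Dmitri ∩ Esperanza ∩ Tomás ∩ Idris: 06:30-10:00, 12:00-15:00.
Dmitri ∩ Esperanza ∩ Tomás ∩ Idris ∩ Leo: 06:30-10:00, 12:00-15:00.
Dmitri ∩ Esperanza ∩ Tomás ∩ Idris ∩ Leo ∩ Ximena: 06:30-10:00, 12:00-15:00.
Dmitri ∩ Esperanza ∩ Tomás ∩ Idris ∩ Leo ∩ Ximena ∩ Pita: 06:30-10:00, 12:00-14:30.

06:30-10:00, 12:00-14:30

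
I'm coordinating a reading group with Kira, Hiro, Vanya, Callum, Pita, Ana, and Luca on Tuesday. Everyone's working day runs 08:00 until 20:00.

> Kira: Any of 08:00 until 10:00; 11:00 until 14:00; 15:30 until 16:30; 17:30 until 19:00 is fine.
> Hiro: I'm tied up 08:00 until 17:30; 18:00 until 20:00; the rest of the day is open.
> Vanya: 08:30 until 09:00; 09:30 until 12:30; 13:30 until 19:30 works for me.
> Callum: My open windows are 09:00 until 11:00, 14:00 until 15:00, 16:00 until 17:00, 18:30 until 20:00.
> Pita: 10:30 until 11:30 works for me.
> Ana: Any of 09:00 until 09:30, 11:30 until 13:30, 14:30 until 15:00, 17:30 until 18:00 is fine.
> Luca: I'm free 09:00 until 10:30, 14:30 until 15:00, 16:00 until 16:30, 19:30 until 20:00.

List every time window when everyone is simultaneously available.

none

Kira free: 08:00-10:00, 11:00-14:00, 15:30-16:30, 17:30-19:00.
Hiro free: 17:30-18:00 (invert busy blocks within the working day).
Vanya free: 08:30-09:00, 09:30-12:30, 13:30-19:30.
Callum free: 09:00-11:00, 14:00-15:00, 16:00-17:00, 18:30-20:00.
Pita free: 10:30-11:30.
Ana free: 09:00-09:30, 11:30-13:30, 14:30-15:00, 17:30-18:00.
Luca free: 09:00-10:30, 14:30-15:00, 16:00-16:30, 19:30-20:00.
Kira ∩ Hiro: 17:30-18:00.
Kira ∩ Hiro ∩ Vanya: 17:30-18:00.
Kira ∩ Hiro ∩ Vanya ∩ Callum: ∅.
Kira ∩ Hiro ∩ Vanya ∩ Callum ∩ Pita: ∅.
Kira ∩ Hiro ∩ Vanya ∩ Callum ∩ Pita ∩ Ana: ∅.
Kira ∩ Hiro ∩ Vanya ∩ Callum ∩ Pita ∩ Ana ∩ Luca: ∅.
There is no time when everyone is free.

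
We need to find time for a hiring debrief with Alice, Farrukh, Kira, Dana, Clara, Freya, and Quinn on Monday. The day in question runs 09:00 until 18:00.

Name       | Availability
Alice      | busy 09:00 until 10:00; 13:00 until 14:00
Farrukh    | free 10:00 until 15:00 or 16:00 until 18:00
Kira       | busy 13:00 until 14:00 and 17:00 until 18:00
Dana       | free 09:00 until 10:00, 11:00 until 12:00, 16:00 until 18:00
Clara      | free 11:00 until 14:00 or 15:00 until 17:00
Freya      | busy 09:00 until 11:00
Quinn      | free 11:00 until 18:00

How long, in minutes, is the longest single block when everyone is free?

60

Alice free: 10:00-13:00, 14:00-18:00 (invert busy blocks within the working day).
Farrukh free: 10:00-15:00, 16:00-18:00.
Kira free: 09:00-13:00, 14:00-17:00 (invert busy blocks within the working day).
Dana free: 09:00-10:00, 11:00-12:00, 16:00-18:00.
Clara free: 11:00-14:00, 15:00-17:00.
Freya free: 11:00-18:00 (invert busy blocks within the working day).
Quinn free: 11:00-18:00.
Alice ∩ Farrukh: 10:00-13:00, 14:00-15:00, 16:00-18:00.
Alice ∩ Farrukh ∩ Kira: 10:00-13:00, 14:00-15:00, 16:00-17:00.
Alice ∩ Farrukh ∩ Kira ∩ Dana: 11:00-12:00, 16:00-17:00.
Alice ∩ Farrukh ∩ Kira ∩ Dana ∩ Clara: 11:00-12:00, 16:00-17:00.
Alice ∩ Farrukh ∩ Kira ∩ Dana ∩ Clara ∩ Freya: 11:00-12:00, 16:00-17:00.
Alice ∩ Farrukh ∩ Kira ∩ Dana ∩ Clara ∩ Freya ∩ Quinn: 11:00-12:00, 16:00-17:00.
The longest is 11:00-12:00 at 60 minutes.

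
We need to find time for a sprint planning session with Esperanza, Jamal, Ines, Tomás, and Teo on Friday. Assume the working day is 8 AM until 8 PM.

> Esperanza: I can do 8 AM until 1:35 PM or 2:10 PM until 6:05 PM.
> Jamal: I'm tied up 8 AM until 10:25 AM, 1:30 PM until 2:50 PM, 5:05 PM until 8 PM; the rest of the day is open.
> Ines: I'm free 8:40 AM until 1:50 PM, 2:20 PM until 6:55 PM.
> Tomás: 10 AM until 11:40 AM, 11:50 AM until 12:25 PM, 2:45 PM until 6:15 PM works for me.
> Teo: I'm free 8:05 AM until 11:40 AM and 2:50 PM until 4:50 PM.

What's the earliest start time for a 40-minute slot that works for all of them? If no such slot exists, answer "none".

Esperanza free: 08:00-13:35, 14:10-18:05.
Jamal free: 10:25-13:30, 14:50-17:05 (invert busy blocks within the working day).
Ines free: 08:40-13:50, 14:20-18:55.
Tomás free: 10:00-11:40, 11:50-12:25, 14:45-18:15.
Teo free: 08:05-11:40, 14:50-16:50.
Esperanza ∩ Jamal: 10:25-13:30, 14:50-17:05.
Esperanza ∩ Jamal ∩ Ines: 10:25-13:30, 14:50-17:05.
Esperanza ∩ Jamal ∩ Ines ∩ Tomás: 10:25-11:40, 11:50-12:25, 14:50-17:05.
Esperanza ∩ Jamal ∩ Ines ∩ Tomás ∩ Teo: 10:25-11:40, 14:50-16:50.
Those are the intersection windows.
The first common window of at least 40 minutes is 10:25-11:40, so the earliest start is 10:25.

10:25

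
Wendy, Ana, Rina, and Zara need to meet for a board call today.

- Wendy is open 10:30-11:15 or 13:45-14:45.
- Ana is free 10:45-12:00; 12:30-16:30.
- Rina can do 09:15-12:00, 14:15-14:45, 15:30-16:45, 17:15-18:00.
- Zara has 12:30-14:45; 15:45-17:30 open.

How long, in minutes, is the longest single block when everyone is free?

Wendy ∩ Ana: 10:45-11:15, 13:45-14:45.
Wendy ∩ Ana ∩ Rina: 10:45-11:15, 14:15-14:45.
Wendy ∩ Ana ∩ Rina ∩ Zara: 14:15-14:45.
The longest is 14:15-14:45 at 30 minutes.

30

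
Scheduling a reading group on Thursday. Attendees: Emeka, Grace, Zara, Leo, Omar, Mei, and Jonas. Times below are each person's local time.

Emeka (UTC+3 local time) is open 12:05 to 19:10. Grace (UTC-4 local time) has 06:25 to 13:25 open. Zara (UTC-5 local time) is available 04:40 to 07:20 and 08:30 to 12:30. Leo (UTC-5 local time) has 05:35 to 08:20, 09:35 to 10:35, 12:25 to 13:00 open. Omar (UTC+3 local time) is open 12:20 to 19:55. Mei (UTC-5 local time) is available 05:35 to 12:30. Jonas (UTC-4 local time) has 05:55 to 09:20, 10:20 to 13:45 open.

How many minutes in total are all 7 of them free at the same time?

165

Emeka in UTC: 09:05-16:10 (subtract 3h to convert from UTC+3).
Grace in UTC: 10:25-17:25 (add 4h to convert from UTC-4).
Zara in UTC: 09:40-12:20, 13:30-17:30 (add 5h to convert from UTC-5).
Leo in UTC: 10:35-13:20, 14:35-15:35, 17:25-18:00 (add 5h to convert from UTC-5).
Omar in UTC: 09:20-16:55 (subtract 3h to convert from UTC+3).
Mei in UTC: 10:35-17:30 (add 5h to convert from UTC-5).
Jonas in UTC: 09:55-13:20, 14:20-17:45 (add 4h to convert from UTC-4).
Emeka ∩ Grace: 10:25-16:10.
Emeka ∩ Grace ∩ Zara: 10:25-12:20, 13:30-16:10.
Emeka ∩ Grace ∩ Zara ∩ Leo: 10:35-12:20, 14:35-15:35.
Emeka ∩ Grace ∩ Zara ∩ Leo ∩ Omar: 10:35-12:20, 14:35-15:35.
Emeka ∩ Grace ∩ Zara ∩ Leo ∩ Omar ∩ Mei: 10:35-12:20, 14:35-15:35.
Emeka ∩ Grace ∩ Zara ∩ Leo ∩ Omar ∩ Mei ∩ Jonas: 10:35-12:20, 14:35-15:35.
Those are the intersection windows.
Summing the common windows: 105 + 60 = 165 minutes.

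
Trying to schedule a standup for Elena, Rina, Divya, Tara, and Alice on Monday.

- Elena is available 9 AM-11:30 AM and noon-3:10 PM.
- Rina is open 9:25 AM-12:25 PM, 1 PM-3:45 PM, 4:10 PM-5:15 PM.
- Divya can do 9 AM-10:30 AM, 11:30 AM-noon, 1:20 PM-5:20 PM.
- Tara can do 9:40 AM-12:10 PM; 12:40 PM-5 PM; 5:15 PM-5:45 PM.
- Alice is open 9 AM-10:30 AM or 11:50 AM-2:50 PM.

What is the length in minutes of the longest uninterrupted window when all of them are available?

90

Elena ∩ Rina: 09:25-11:30, 12:00-12:25, 13:00-15:10.
Elena ∩ Rina ∩ Divya: 09:25-10:30, 13:20-15:10.
Elena ∩ Rina ∩ Divya ∩ Tara: 09:40-10:30, 13:20-15:10.
Elena ∩ Rina ∩ Divya ∩ Tara ∩ Alice: 09:40-10:30, 13:20-14:50.
The longest is 13:20-14:50 at 90 minutes.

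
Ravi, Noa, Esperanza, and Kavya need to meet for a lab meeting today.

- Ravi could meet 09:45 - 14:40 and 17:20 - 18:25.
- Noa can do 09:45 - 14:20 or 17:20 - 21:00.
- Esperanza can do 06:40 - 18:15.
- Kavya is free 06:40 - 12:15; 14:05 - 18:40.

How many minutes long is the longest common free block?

Ravi ∩ Noa: 09:45-14:20, 17:20-18:25.
Ravi ∩ Noa ∩ Esperanza: 09:45-14:20, 17:20-18:15.
Ravi ∩ Noa ∩ Esperanza ∩ Kavya: 09:45-12:15, 14:05-14:20, 17:20-18:15.
The longest is 09:45-12:15 at 150 minutes.

150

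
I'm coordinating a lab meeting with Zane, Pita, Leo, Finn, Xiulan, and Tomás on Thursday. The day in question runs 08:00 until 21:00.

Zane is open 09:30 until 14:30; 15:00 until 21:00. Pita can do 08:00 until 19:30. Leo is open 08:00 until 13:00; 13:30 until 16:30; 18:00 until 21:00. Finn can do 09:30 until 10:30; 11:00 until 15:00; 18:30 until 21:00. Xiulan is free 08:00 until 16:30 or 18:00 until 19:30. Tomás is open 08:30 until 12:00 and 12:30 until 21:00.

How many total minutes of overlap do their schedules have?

Zane ∩ Pita: 09:30-14:30, 15:00-19:30.
Zane ∩ Pita ∩ Leo: 09:30-13:00, 13:30-14:30, 15:00-16:30, 18:00-19:30.
Zane ∩ Pita ∩ Leo ∩ Finn: 09:30-10:30, 11:00-13:00, 13:30-14:30, 18:30-19:30.
Zane ∩ Pita ∩ Leo ∩ Finn ∩ Xiulan: 09:30-10:30, 11:00-13:00, 13:30-14:30, 18:30-19:30.
Zane ∩ Pita ∩ Leo ∩ Finn ∩ Xiulan ∩ Tomás: 09:30-10:30, 11:00-12:00, 12:30-13:00, 13:30-14:30, 18:30-19:30.
So the common availability across everyone is 09:30-10:30, 11:00-12:00, 12:30-13:00, 13:30-14:30, 18:30-19:30.
Summing the common windows: 60 + 60 + 30 + 60 + 60 = 270 minutes.

270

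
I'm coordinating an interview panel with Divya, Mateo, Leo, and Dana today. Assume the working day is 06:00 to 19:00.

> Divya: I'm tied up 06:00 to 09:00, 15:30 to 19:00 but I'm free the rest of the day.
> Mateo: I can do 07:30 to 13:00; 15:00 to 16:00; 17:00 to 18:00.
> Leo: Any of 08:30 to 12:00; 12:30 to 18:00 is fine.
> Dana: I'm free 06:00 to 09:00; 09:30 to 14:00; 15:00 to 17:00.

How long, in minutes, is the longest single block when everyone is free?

Divya free: 09:00-15:30 (invert busy blocks within the working day).
Mateo free: 07:30-13:00, 15:00-16:00, 17:00-18:00.
Leo free: 08:30-12:00, 12:30-18:00.
Dana free: 06:00-09:00, 09:30-14:00, 15:00-17:00.
Divya ∩ Mateo: 09:00-13:00, 15:00-15:30.
Divya ∩ Mateo ∩ Leo: 09:00-12:00, 12:30-13:00, 15:00-15:30.
Divya ∩ Mateo ∩ Leo ∩ Dana: 09:30-12:00, 12:30-13:00, 15:00-15:30.
The longest is 09:30-12:00 at 150 minutes.

150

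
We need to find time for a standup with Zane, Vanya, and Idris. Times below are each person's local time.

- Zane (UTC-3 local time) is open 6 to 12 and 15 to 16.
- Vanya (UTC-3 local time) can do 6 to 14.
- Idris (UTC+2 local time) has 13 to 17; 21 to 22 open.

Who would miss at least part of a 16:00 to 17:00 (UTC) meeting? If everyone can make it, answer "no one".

Idris, Zane

Zane in UTC: 09:00-15:00, 18:00-19:00 (add 3h to convert from UTC-3).
Vanya in UTC: 09:00-17:00 (add 3h to convert from UTC-3).
Idris in UTC: 11:00-15:00, 19:00-20:00 (subtract 2h to convert from UTC+2).
Zane: not fully free for 16:00-17:00. Vanya: free for 16:00-17:00. Idris: not fully free for 16:00-17:00.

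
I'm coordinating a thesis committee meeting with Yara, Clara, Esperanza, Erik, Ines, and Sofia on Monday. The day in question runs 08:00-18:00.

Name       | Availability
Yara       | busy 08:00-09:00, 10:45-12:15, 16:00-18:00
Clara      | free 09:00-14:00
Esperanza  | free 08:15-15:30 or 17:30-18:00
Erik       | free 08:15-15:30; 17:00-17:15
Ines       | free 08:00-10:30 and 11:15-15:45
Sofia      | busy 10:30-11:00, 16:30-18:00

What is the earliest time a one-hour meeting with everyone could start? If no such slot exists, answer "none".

09:00

Yara free: 09:00-10:45, 12:15-16:00 (invert busy blocks within the working day).
Clara free: 09:00-14:00.
Esperanza free: 08:15-15:30, 17:30-18:00.
Erik free: 08:15-15:30, 17:00-17:15.
Ines free: 08:00-10:30, 11:15-15:45.
Sofia free: 08:00-10:30, 11:00-16:30 (invert busy blocks within the working day).
Yara ∩ Clara: 09:00-10:45, 12:15-14:00.
Yara ∩ Clara ∩ Esperanza: 09:00-10:45, 12:15-14:00.
Yara ∩ Clara ∩ Esperanza ∩ Erik: 09:00-10:45, 12:15-14:00.
Yara ∩ Clara ∩ Esperanza ∩ Erik ∩ Ines: 09:00-10:30, 12:15-14:00.
Yara ∩ Clara ∩ Esperanza ∩ Erik ∩ Ines ∩ Sofia: 09:00-10:30, 12:15-14:00.
Those are the intersection windows.
The first common window of at least 60 minutes is 09:00-10:30, so the earliest start is 09:00.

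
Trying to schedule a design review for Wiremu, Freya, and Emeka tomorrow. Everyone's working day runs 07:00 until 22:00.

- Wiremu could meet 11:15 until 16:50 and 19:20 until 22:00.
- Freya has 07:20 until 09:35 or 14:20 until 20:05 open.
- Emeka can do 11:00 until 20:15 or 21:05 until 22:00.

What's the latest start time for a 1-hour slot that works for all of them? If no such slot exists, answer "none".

Wiremu ∩ Freya: 14:20-16:50, 19:20-20:05.
Wiremu ∩ Freya ∩ Emeka: 14:20-16:50, 19:20-20:05.
The last common window of at least 60 minutes is 14:20-16:50; a 60-minute meeting can start as late as 15:50 and still end by 16:50.

15:50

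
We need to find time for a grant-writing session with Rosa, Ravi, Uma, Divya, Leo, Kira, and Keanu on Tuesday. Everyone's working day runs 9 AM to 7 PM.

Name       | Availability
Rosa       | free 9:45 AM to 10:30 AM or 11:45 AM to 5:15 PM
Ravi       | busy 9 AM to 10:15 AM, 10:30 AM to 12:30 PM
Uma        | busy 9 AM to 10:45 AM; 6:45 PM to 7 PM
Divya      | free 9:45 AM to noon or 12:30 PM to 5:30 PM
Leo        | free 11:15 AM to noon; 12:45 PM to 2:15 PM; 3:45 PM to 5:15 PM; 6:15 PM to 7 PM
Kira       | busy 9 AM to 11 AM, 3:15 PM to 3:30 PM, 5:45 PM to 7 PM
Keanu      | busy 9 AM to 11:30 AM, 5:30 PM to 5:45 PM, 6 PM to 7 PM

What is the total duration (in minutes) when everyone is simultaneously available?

Rosa free: 09:45-10:30, 11:45-17:15.
Ravi free: 10:15-10:30, 12:30-19:00 (invert busy blocks within the working day).
Uma free: 10:45-18:45 (invert busy blocks within the working day).
Divya free: 09:45-12:00, 12:30-17:30.
Leo free: 11:15-12:00, 12:45-14:15, 15:45-17:15, 18:15-19:00.
Kira free: 11:00-15:15, 15:30-17:45 (invert busy blocks within the working day).
Keanu free: 11:30-17:30, 17:45-18:00 (invert busy blocks within the working day).
Rosa ∩ Ravi: 10:15-10:30, 12:30-17:15.
Rosa ∩ Ravi ∩ Uma: 12:30-17:15.
Rosa ∩ Ravi ∩ Uma ∩ Divya: 12:30-17:15.
Rosa ∩ Ravi ∩ Uma ∩ Divya ∩ Leo: 12:45-14:15, 15:45-17:15.
Rosa ∩ Ravi ∩ Uma ∩ Divya ∩ Leo ∩ Kira: 12:45-14:15, 15:45-17:15.
Rosa ∩ Ravi ∩ Uma ∩ Divya ∩ Leo ∩ Kira ∩ Keanu: 12:45-14:15, 15:45-17:15.
Summing the common windows: 90 + 90 = 180 minutes.

180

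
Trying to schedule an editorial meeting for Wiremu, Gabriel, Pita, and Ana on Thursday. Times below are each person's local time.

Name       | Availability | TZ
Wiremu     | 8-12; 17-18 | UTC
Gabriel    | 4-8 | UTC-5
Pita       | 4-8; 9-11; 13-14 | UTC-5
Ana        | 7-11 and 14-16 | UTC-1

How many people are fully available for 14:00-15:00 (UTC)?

Wiremu in UTC: 08:00-12:00, 17:00-18:00.
Gabriel in UTC: 09:00-13:00 (add 5h to convert from UTC-5).
Pita in UTC: 09:00-13:00, 14:00-16:00, 18:00-19:00 (add 5h to convert from UTC-5).
Ana in UTC: 08:00-12:00, 15:00-17:00 (add 1h to convert from UTC-1).
Pita can make the full 14:00-15:00 slot — that's 1.

1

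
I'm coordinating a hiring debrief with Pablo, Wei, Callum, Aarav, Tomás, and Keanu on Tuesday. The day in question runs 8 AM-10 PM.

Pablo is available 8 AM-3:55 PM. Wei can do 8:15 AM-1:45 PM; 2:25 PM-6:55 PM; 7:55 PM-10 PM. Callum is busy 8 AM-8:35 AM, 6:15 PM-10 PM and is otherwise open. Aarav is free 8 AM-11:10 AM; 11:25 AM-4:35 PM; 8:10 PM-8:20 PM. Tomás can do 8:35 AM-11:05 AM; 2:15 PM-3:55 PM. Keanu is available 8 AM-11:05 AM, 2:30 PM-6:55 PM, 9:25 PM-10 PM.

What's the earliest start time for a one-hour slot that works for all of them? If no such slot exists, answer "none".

Pablo free: 08:00-15:55.
Wei free: 08:15-13:45, 14:25-18:55, 19:55-22:00.
Callum free: 08:35-18:15 (invert busy blocks within the working day).
Aarav free: 08:00-11:10, 11:25-16:35, 20:10-20:20.
Tomás free: 08:35-11:05, 14:15-15:55.
Keanu free: 08:00-11:05, 14:30-18:55, 21:25-22:00.
Pablo ∩ Wei: 08:15-13:45, 14:25-15:55.
Pablo ∩ Wei ∩ Callum: 08:35-13:45, 14:25-15:55.
Pablo ∩ Wei ∩ Callum ∩ Aarav: 08:35-11:10, 11:25-13:45, 14:25-15:55.
Pablo ∩ Wei ∩ Callum ∩ Aarav ∩ Tomás: 08:35-11:05, 14:25-15:55.
Pablo ∩ Wei ∩ Callum ∩ Aarav ∩ Tomás ∩ Keanu: 08:35-11:05, 14:30-15:55.
The first common window of at least 60 minutes is 08:35-11:05, so the earliest start is 08:35.

08:35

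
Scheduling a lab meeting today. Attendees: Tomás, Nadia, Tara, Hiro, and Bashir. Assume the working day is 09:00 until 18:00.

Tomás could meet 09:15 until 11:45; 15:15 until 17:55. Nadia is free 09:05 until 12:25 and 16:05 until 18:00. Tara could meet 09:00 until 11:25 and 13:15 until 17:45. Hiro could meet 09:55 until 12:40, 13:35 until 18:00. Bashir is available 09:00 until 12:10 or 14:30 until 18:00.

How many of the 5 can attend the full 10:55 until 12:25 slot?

Nadia and Hiro can make the full 10:55-12:25 slot — that's 2.

2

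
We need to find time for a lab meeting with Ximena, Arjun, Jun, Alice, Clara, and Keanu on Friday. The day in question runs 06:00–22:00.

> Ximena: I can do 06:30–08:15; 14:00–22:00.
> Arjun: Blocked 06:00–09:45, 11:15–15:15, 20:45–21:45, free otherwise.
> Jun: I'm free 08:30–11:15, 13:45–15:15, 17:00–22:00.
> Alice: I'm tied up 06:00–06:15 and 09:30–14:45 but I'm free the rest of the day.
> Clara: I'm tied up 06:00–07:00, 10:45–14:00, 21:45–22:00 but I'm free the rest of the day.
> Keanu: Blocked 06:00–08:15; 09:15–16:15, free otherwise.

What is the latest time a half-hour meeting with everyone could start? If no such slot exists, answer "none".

Ximena free: 06:30-08:15, 14:00-22:00.
Arjun free: 09:45-11:15, 15:15-20:45, 21:45-22:00 (invert busy blocks within the working day).
Jun free: 08:30-11:15, 13:45-15:15, 17:00-22:00.
Alice free: 06:15-09:30, 14:45-22:00 (invert busy blocks within the working day).
Clara free: 07:00-10:45, 14:00-21:45 (invert busy blocks within the working day).
Keanu free: 08:15-09:15, 16:15-22:00 (invert busy blocks within the working day).
Ximena ∩ Arjun: 15:15-20:45, 21:45-22:00.
Ximena ∩ Arjun ∩ Jun: 17:00-20:45, 21:45-22:00.
Ximena ∩ Arjun ∩ Jun ∩ Alice: 17:00-20:45, 21:45-22:00.
Ximena ∩ Arjun ∩ Jun ∩ Alice ∩ Clara: 17:00-20:45.
Ximena ∩ Arjun ∩ Jun ∩ Alice ∩ Clara ∩ Keanu: 17:00-20:45.
So the common availability across everyone is 17:00-20:45.
The last common window of at least 30 minutes is 17:00-20:45; a 30-minute meeting can start as late as 20:15 and still end by 20:45.

20:15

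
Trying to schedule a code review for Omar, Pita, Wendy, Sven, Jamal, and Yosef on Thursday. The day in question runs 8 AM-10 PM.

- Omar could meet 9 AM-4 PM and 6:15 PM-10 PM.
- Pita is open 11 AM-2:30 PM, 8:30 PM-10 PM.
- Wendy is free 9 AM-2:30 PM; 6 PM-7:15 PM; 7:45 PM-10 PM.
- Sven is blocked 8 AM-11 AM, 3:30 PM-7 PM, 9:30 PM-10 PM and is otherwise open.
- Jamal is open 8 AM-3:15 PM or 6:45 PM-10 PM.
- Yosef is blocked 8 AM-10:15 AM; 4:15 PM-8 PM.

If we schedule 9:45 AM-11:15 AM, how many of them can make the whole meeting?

3

Omar free: 09:00-16:00, 18:15-22:00.
Pita free: 11:00-14:30, 20:30-22:00.
Wendy free: 09:00-14:30, 18:00-19:15, 19:45-22:00.
Sven free: 11:00-15:30, 19:00-21:30 (invert busy blocks within the working day).
Jamal free: 08:00-15:15, 18:45-22:00.
Yosef free: 10:15-16:15, 20:00-22:00 (invert busy blocks within the working day).
Omar, Wendy, and Jamal can make the full 09:45-11:15 slot — that's 3.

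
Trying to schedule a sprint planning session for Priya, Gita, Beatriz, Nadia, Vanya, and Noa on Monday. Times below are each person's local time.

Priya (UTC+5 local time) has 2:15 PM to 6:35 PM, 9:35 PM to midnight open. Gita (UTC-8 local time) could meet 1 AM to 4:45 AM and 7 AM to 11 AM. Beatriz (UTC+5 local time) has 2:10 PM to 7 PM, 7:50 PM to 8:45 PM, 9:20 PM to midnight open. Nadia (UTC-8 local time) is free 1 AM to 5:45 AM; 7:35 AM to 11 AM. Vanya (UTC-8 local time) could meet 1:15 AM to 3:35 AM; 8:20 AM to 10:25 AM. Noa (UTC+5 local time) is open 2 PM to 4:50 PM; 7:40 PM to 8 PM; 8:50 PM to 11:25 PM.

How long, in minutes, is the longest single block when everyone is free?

Priya in UTC: 09:15-13:35, 16:35-19:00 (subtract 5h to convert from UTC+5).
Gita in UTC: 09:00-12:45, 15:00-19:00 (add 8h to convert from UTC-8).
Beatriz in UTC: 09:10-14:00, 14:50-15:45, 16:20-19:00 (subtract 5h to convert from UTC+5).
Nadia in UTC: 09:00-13:45, 15:35-19:00 (add 8h to convert from UTC-8).
Vanya in UTC: 09:15-11:35, 16:20-18:25 (add 8h to convert from UTC-8).
Noa in UTC: 09:00-11:50, 14:40-15:00, 15:50-18:25 (subtract 5h to convert from UTC+5).
Priya ∩ Gita: 09:15-12:45, 16:35-19:00.
Priya ∩ Gita ∩ Beatriz: 09:15-12:45, 16:35-19:00.
Priya ∩ Gita ∩ Beatriz ∩ Nadia: 09:15-12:45, 16:35-19:00.
Priya ∩ Gita ∩ Beatriz ∩ Nadia ∩ Vanya: 09:15-11:35, 16:35-18:25.
Priya ∩ Gita ∩ Beatriz ∩ Nadia ∩ Vanya ∩ Noa: 09:15-11:35, 16:35-18:25.
The longest is 09:15-11:35 at 140 minutes.

140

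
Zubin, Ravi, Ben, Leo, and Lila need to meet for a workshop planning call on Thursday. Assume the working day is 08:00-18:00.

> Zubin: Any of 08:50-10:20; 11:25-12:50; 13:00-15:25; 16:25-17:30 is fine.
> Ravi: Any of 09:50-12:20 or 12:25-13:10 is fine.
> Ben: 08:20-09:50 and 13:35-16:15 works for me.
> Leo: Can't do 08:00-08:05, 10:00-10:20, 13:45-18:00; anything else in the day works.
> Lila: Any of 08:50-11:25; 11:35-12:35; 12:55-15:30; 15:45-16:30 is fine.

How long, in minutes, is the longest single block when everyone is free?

Zubin free: 08:50-10:20, 11:25-12:50, 13:00-15:25, 16:25-17:30.
Ravi free: 09:50-12:20, 12:25-13:10.
Ben free: 08:20-09:50, 13:35-16:15.
Leo free: 08:05-10:00, 10:20-13:45 (invert busy blocks within the working day).
Lila free: 08:50-11:25, 11:35-12:35, 12:55-15:30, 15:45-16:30.
Zubin ∩ Ravi: 09:50-10:20, 11:25-12:20, 12:25-12:50, 13:00-13:10.
Zubin ∩ Ravi ∩ Ben: ∅.
Zubin ∩ Ravi ∩ Ben ∩ Leo: ∅.
Zubin ∩ Ravi ∩ Ben ∩ Leo ∩ Lila: ∅.
There is no time when everyone is free.
No common window exists, so the longest block is 0 minutes.

0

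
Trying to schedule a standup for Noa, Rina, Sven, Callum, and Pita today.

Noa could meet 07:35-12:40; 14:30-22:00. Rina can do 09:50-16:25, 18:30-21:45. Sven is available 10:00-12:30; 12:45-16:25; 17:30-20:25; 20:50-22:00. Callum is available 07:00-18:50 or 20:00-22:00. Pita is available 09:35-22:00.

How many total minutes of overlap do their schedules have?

Noa ∩ Rina: 09:50-12:40, 14:30-16:25, 18:30-21:45.
Noa ∩ Rina ∩ Sven: 10:00-12:30, 14:30-16:25, 18:30-20:25, 20:50-21:45.
Noa ∩ Rina ∩ Sven ∩ Callum: 10:00-12:30, 14:30-16:25, 18:30-18:50, 20:00-20:25, 20:50-21:45.
Noa ∩ Rina ∩ Sven ∩ Callum ∩ Pita: 10:00-12:30, 14:30-16:25, 18:30-18:50, 20:00-20:25, 20:50-21:45.
Summing the common windows: 150 + 115 + 20 + 25 + 55 = 365 minutes.

365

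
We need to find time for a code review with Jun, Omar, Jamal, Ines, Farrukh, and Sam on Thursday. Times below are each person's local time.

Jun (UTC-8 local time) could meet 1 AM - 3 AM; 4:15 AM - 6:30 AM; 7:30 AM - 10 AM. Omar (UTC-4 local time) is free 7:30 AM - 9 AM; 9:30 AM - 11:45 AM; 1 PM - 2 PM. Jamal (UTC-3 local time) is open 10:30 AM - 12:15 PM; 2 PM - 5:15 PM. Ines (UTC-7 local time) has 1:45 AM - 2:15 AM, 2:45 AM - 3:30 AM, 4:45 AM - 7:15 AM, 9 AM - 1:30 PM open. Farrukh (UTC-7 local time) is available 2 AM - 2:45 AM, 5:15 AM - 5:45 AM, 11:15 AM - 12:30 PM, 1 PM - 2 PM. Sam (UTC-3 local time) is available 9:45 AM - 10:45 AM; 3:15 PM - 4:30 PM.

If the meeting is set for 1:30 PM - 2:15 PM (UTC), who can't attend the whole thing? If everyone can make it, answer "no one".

Farrukh, Sam

Jun in UTC: 09:00-11:00, 12:15-14:30, 15:30-18:00 (add 8h to convert from UTC-8).
Omar in UTC: 11:30-13:00, 13:30-15:45, 17:00-18:00 (add 4h to convert from UTC-4).
Jamal in UTC: 13:30-15:15, 17:00-20:15 (add 3h to convert from UTC-3).
Ines in UTC: 08:45-09:15, 09:45-10:30, 11:45-14:15, 16:00-20:30 (add 7h to convert from UTC-7).
Farrukh in UTC: 09:00-09:45, 12:15-12:45, 18:15-19:30, 20:00-21:00 (add 7h to convert from UTC-7).
Sam in UTC: 12:45-13:45, 18:15-19:30 (add 3h to convert from UTC-3).
Jun: free for 13:30-14:15. Omar: free for 13:30-14:15. Jamal: free for 13:30-14:15. Ines: free for 13:30-14:15. Farrukh: not fully free for 13:30-14:15. Sam: not fully free for 13:30-14:15.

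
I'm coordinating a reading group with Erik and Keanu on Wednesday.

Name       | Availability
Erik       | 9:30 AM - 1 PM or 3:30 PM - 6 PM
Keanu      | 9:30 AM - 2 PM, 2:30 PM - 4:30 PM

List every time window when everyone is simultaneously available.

Erik ∩ Keanu: 09:30-13:00, 15:30-16:30.

09:30-13:00, 15:30-16:30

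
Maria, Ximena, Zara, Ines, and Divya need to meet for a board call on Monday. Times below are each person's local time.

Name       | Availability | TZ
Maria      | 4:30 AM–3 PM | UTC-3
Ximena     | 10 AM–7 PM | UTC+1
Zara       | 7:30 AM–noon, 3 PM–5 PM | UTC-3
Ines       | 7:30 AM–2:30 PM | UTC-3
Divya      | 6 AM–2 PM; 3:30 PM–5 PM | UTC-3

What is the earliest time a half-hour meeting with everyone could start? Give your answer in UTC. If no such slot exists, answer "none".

Maria in UTC: 07:30-18:00 (add 3h to convert from UTC-3).
Ximena in UTC: 09:00-18:00 (subtract 1h to convert from UTC+1).
Zara in UTC: 10:30-15:00, 18:00-20:00 (add 3h to convert from UTC-3).
Ines in UTC: 10:30-17:30 (add 3h to convert from UTC-3).
Divya in UTC: 09:00-17:00, 18:30-20:00 (add 3h to convert from UTC-3).
Maria ∩ Ximena: 09:00-18:00.
Maria ∩ Ximena ∩ Zara: 10:30-15:00.
Maria ∩ Ximena ∩ Zara ∩ Ines: 10:30-15:00.
Maria ∩ Ximena ∩ Zara ∩ Ines ∩ Divya: 10:30-15:00.
The first common window of at least 30 minutes is 10:30-15:00, so the earliest start is 10:30.

10:30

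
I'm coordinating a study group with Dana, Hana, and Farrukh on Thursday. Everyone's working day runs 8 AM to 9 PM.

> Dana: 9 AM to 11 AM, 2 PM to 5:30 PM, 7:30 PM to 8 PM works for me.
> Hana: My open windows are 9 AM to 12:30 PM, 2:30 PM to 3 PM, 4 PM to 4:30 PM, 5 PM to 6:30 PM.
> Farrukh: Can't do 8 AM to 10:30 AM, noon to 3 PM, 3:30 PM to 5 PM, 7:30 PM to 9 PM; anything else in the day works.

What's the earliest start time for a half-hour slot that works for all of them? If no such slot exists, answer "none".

Dana free: 09:00-11:00, 14:00-17:30, 19:30-20:00.
Hana free: 09:00-12:30, 14:30-15:00, 16:00-16:30, 17:00-18:30.
Farrukh free: 10:30-12:00, 15:00-15:30, 17:00-19:30 (invert busy blocks within the working day).
Dana ∩ Hana: 09:00-11:00, 14:30-15:00, 16:00-16:30, 17:00-17:30.
Dana ∩ Hana ∩ Farrukh: 10:30-11:00, 17:00-17:30.
The first common window of at least 30 minutes is 10:30-11:00, so the earliest start is 10:30.

10:30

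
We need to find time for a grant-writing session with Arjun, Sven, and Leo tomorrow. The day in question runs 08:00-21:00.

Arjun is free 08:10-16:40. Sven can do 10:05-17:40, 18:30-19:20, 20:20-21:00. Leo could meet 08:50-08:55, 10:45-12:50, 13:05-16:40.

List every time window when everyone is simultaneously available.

10:45-12:50, 13:05-16:40

Arjun ∩ Sven: 10:05-16:40.
Arjun ∩ Sven ∩ Leo: 10:45-12:50, 13:05-16:40.
So the common availability across everyone is 10:45-12:50, 13:05-16:40.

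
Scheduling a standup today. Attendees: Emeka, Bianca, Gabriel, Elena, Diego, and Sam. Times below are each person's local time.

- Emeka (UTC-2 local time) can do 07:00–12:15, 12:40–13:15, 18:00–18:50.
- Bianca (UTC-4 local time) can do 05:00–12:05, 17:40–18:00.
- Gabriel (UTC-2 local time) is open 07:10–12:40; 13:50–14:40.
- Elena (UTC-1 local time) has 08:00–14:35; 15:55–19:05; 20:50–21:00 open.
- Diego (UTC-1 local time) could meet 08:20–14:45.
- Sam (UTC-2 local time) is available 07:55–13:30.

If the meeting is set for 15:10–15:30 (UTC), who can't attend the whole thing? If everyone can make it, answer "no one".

Emeka, Gabriel

Emeka in UTC: 09:00-14:15, 14:40-15:15, 20:00-20:50 (add 2h to convert from UTC-2).
Bianca in UTC: 09:00-16:05, 21:40-22:00 (add 4h to convert from UTC-4).
Gabriel in UTC: 09:10-14:40, 15:50-16:40 (add 2h to convert from UTC-2).
Elena in UTC: 09:00-15:35, 16:55-20:05, 21:50-22:00 (add 1h to convert from UTC-1).
Diego in UTC: 09:20-15:45 (add 1h to convert from UTC-1).
Sam in UTC: 09:55-15:30 (add 2h to convert from UTC-2).
Emeka: not fully free for 15:10-15:30. Bianca: free for 15:10-15:30. Gabriel: not fully free for 15:10-15:30. Elena: free for 15:10-15:30. Diego: free for 15:10-15:30. Sam: free for 15:10-15:30.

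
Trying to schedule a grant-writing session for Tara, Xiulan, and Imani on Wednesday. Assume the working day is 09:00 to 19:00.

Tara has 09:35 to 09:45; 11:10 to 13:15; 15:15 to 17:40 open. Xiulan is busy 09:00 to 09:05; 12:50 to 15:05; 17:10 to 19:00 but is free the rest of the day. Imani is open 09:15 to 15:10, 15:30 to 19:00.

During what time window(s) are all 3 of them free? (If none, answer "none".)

Tara free: 09:35-09:45, 11:10-13:15, 15:15-17:40.
Xiulan free: 09:05-12:50, 15:05-17:10 (invert busy blocks within the working day).
Imani free: 09:15-15:10, 15:30-19:00.
Tara ∩ Xiulan: 09:35-09:45, 11:10-12:50, 15:15-17:10.
Tara ∩ Xiulan ∩ Imani: 09:35-09:45, 11:10-12:50, 15:30-17:10.

09:35-09:45, 11:10-12:50, 15:30-17:10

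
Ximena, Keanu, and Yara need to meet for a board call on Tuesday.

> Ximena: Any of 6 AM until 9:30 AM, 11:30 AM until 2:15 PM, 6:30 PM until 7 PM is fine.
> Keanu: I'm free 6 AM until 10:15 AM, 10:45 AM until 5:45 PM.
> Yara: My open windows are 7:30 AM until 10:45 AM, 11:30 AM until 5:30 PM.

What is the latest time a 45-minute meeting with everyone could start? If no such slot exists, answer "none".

Ximena ∩ Keanu: 06:00-09:30, 11:30-14:15.
Ximena ∩ Keanu ∩ Yara: 07:30-09:30, 11:30-14:15.
The last common window of at least 45 minutes is 11:30-14:15; a 45-minute meeting can start as late as 13:30 and still end by 14:15.

13:30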